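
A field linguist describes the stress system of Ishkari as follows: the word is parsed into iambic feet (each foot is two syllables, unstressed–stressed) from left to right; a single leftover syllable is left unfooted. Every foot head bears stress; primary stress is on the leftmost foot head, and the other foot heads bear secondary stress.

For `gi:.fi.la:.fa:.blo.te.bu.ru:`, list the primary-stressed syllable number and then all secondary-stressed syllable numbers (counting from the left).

Parse left to right into iambic (σˈσ) feet: (gi:.ˈfi) (la:.ˈfa:) (blo.ˈte) (bu.ˈru:).
Foot heads (stressed positions): 2, 4, 6, 8.
End Rule Leftmost: primary stress on the leftmost head = syllable 2.
Secondary stress on 4, 6, 8: gi:.ˈfi.la:.ˌfa:.blo.ˌte.bu.ˌru:.

primary 2, secondary 4, 6, 8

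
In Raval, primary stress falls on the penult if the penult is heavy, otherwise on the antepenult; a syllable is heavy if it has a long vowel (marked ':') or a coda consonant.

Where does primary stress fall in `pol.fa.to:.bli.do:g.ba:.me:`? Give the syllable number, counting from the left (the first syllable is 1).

Weights: 5 do:g H, 6 ba: H, 7 me: H.
The penult (syllable 6, ba:) is heavy, so it takes stress.
Primary stress: syllable 6 → pol.fa.to:.bli.do:g.ˈba:.me:.

6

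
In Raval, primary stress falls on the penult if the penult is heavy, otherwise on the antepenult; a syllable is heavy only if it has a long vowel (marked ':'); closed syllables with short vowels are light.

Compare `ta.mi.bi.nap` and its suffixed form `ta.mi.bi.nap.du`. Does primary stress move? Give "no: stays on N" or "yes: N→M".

yes: 2→3

Base `ta.mi.bi.nap` (4 syllables):
  Weights: 2 mi L, 3 bi L, 4 nap L.
  The penult (syllable 3, bi) is light, so stress falls on the antepenult (syllable 2, mi).
  → primary stress on syllable 2.
Suffixed `ta.mi.bi.nap.du` (5 syllables):
  Weights: 3 bi L, 4 nap L, 5 du L.
  The penult (syllable 4, nap) is light, so stress falls on the antepenult (syllable 3, bi).
  → primary stress on syllable 3.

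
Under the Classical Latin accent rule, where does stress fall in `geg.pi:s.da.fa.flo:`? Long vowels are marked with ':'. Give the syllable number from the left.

Classical Latin: stress the penult if heavy (long vowel or closed), else the antepenult.
Weights: 3 da L, 4 fa L, 5 flo: H.
The penult (syllable 4, fa) is light, so stress falls on the antepenult (syllable 3, da).
Stress on syllable 3: geg.pi:s.ˈda.fa.flo:.

3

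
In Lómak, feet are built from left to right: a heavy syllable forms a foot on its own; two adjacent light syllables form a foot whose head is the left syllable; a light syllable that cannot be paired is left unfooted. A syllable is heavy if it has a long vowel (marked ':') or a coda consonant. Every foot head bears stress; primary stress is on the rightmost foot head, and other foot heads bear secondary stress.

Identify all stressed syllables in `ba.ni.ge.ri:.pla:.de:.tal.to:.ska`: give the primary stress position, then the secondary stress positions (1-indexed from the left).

Weights: 1 ba L, 2 ni L, 3 ge L, 4 ri: H, 5 pla: H, 6 de: H, 7 tal H, 8 to: H, 9 ska L.
Parse left to right (heavy = foot alone; LL = one foot; stranded L unfooted): (ˈba.ni) ge (ˈri:) (ˈpla:) (ˈde:) (ˈtal) (ˈto:) ska.
Foot heads: 1, 4, 5, 6, 7, 8.
Primary stress on the rightmost head = syllable 8.
Secondary stress on 1, 4, 5, 6, 7: ˌba.ni.ge.ˌri:.ˌpla:.ˌde:.ˌtal.ˈto:.ska.

primary 8, secondary 1, 4, 5, 6, 7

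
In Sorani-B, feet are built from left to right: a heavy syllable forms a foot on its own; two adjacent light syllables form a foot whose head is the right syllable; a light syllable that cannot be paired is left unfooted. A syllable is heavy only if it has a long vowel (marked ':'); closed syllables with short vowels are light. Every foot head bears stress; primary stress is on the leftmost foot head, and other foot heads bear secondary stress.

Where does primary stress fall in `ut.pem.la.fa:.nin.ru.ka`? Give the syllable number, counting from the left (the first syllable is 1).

2

Weights: 1 ut L, 2 pem L, 3 la L, 4 fa: H, 5 nin L, 6 ru L, 7 ka L.
Parse left to right (heavy = foot alone; LL = one foot; stranded L unfooted): (ut.ˈpem) la (ˈfa:) (nin.ˈru) ka.
Foot heads: 2, 4, 6.
Primary stress on the leftmost head = syllable 2.
Primary stress: syllable 2 → ut.ˈpem.la.fa:.nin.ru.ka.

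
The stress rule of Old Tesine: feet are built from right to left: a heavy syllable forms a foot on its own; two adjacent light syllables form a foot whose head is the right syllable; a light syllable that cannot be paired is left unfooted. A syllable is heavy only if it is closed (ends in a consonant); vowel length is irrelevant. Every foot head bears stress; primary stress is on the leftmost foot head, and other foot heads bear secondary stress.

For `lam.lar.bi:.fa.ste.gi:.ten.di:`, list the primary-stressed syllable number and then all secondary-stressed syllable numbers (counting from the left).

primary 1, secondary 2, 4, 6, 7

Weights: 1 lam H, 2 lar H, 3 bi: L, 4 fa L, 5 ste L, 6 gi: L, 7 ten H, 8 di: L.
Parse right to left (heavy = foot alone; LL = one foot; stranded L unfooted): (ˈlam) (ˈlar) (bi:.ˈfa) (ste.ˈgi:) (ˈten) di:.
Foot heads: 1, 2, 4, 6, 7.
Primary stress on the leftmost head = syllable 1.
Secondary stress on 2, 4, 6, 7: ˈlam.ˌlar.bi:.ˌfa.ste.ˌgi:.ˌten.di:.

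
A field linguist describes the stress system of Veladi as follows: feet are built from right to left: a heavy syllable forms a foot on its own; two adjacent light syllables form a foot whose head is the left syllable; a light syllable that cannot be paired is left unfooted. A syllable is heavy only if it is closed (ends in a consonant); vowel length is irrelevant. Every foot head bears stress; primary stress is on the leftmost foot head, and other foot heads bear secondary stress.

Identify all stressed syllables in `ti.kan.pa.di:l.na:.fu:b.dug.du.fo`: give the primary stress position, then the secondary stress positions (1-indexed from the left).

Weights: 1 ti L, 2 kan H, 3 pa L, 4 di:l H, 5 na: L, 6 fu:b H, 7 dug H, 8 du L, 9 fo L.
Parse right to left (heavy = foot alone; LL = one foot; stranded L unfooted): ti (ˈkan) pa (ˈdi:l) na: (ˈfu:b) (ˈdug) (ˈdu.fo).
Foot heads: 2, 4, 6, 7, 8.
Primary stress on the leftmost head = syllable 2.
Secondary stress on 4, 6, 7, 8: ti.ˈkan.pa.ˌdi:l.na:.ˌfu:b.ˌdug.ˌdu.fo.

primary 2, secondary 4, 6, 7, 8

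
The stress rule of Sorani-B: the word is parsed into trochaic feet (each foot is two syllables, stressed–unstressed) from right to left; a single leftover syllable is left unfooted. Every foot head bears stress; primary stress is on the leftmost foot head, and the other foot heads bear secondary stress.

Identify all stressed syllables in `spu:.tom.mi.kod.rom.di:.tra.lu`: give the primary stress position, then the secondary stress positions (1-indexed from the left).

primary 1, secondary 3, 5, 7

Parse right to left into trochaic (ˈσσ) feet: (ˈspu:.tom) (ˈmi.kod) (ˈrom.di:) (ˈtra.lu).
Foot heads (stressed positions): 1, 3, 5, 7.
End Rule Leftmost: primary stress on the leftmost head = syllable 1.
Secondary stress on 3, 5, 7: ˈspu:.tom.ˌmi.kod.ˌrom.di:.ˌtra.lu.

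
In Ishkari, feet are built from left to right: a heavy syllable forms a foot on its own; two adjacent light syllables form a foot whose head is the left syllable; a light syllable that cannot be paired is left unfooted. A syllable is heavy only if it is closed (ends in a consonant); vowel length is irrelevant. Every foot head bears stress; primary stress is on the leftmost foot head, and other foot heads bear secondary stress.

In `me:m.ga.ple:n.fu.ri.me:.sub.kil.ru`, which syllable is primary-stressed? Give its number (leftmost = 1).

1

Weights: 1 me:m H, 2 ga L, 3 ple:n H, 4 fu L, 5 ri L, 6 me: L, 7 sub H, 8 kil H, 9 ru L.
Parse left to right (heavy = foot alone; LL = one foot; stranded L unfooted): (ˈme:m) ga (ˈple:n) (ˈfu.ri) me: (ˈsub) (ˈkil) ru.
Foot heads: 1, 3, 4, 7, 8.
Primary stress on the leftmost head = syllable 1.
Primary stress: syllable 1 → ˈme:m.ga.ple:n.fu.ri.me:.sub.kil.ru.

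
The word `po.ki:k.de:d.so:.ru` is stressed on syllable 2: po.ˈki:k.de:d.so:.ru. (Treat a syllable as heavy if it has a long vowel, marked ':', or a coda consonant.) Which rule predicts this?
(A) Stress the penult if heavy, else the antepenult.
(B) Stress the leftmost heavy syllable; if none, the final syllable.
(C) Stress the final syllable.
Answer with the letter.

B

Rule A → syllable 4 (observed: 2).
Rule B → syllable 2 ✓.
Rule C → syllable 5 (observed: 2).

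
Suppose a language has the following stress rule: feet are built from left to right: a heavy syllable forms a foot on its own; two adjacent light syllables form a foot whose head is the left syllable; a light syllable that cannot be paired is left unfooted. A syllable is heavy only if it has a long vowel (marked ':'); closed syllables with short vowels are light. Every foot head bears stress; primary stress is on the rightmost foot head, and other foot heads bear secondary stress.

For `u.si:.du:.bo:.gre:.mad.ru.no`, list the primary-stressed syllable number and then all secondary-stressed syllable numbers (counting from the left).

Weights: 1 u L, 2 si: H, 3 du: H, 4 bo: H, 5 gre: H, 6 mad L, 7 ru L, 8 no L.
Parse left to right (heavy = foot alone; LL = one foot; stranded L unfooted): u (ˈsi:) (ˈdu:) (ˈbo:) (ˈgre:) (ˈmad.ru) no.
Foot heads: 2, 3, 4, 5, 6.
Primary stress on the rightmost head = syllable 6.
Secondary stress on 2, 3, 4, 5: u.ˌsi:.ˌdu:.ˌbo:.ˌgre:.ˈmad.ru.no.

primary 6, secondary 2, 3, 4, 5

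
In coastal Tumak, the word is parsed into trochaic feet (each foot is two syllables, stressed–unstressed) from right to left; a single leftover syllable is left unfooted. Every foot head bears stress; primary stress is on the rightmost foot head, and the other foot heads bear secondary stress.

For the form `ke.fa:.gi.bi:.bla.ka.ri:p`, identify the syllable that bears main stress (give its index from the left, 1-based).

Parse right to left into trochaic (ˈσσ) feet: ke (ˈfa:.gi) (ˈbi:.bla) (ˈka.ri:p). Syllable 1 is left unfooted.
Foot heads (stressed positions): 2, 4, 6.
End Rule Rightmost: primary stress on the rightmost head = syllable 6.
Primary stress: syllable 6 → ke.fa:.gi.bi:.bla.ˈka.ri:p.

6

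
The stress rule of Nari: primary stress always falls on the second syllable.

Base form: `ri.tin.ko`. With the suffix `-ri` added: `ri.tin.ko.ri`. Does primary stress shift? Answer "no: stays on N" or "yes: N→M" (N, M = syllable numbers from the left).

Base `ri.tin.ko` (3 syllables):
  The word has 3 syllables; the second syllable is syllable 2 (tin).
  → primary stress on syllable 2.
Suffixed `ri.tin.ko.ri` (4 syllables):
  The word has 4 syllables; the second syllable is syllable 2 (tin).
  → primary stress on syllable 2.

no: stays on 2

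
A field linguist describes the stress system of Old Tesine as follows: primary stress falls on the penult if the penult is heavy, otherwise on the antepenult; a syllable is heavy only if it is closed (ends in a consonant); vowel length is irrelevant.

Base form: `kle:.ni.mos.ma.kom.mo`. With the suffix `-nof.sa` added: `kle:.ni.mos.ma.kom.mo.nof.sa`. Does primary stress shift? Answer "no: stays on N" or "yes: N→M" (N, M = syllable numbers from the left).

Base `kle:.ni.mos.ma.kom.mo` (6 syllables):
  Weights: 4 ma L, 5 kom H, 6 mo L.
  The penult (syllable 5, kom) is heavy, so it takes stress.
  → primary stress on syllable 5.
Suffixed `kle:.ni.mos.ma.kom.mo.nof.sa` (8 syllables):
  Weights: 6 mo L, 7 nof H, 8 sa L.
  The penult (syllable 7, nof) is heavy, so it takes stress.
  → primary stress on syllable 7.

yes: 5→7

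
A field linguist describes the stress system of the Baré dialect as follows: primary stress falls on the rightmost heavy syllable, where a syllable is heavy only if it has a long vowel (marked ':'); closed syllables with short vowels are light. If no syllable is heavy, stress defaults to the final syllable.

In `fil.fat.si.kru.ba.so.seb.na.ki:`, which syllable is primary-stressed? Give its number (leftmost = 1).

Weights: 1 fil L, 2 fat L, 3 si L, 4 kru L, 5 ba L, 6 so L, 7 seb L, 8 na L, 9 ki: H.
Heavy syllables in the domain: 9. The rightmost is syllable 9 (ki:).
Primary stress: syllable 9 → fil.fat.si.kru.ba.so.seb.na.ˈki:.

9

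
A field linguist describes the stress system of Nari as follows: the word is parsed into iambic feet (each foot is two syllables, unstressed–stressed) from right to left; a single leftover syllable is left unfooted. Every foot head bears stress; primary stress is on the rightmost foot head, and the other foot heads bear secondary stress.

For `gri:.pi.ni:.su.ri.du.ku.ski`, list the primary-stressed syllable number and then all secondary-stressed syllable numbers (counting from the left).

Parse right to left into iambic (σˈσ) feet: (gri:.ˈpi) (ni:.ˈsu) (ri.ˈdu) (ku.ˈski).
Foot heads (stressed positions): 2, 4, 6, 8.
End Rule Rightmost: primary stress on the rightmost head = syllable 8.
Secondary stress on 2, 4, 6: gri:.ˌpi.ni:.ˌsu.ri.ˌdu.ku.ˈski.

primary 8, secondary 2, 4, 6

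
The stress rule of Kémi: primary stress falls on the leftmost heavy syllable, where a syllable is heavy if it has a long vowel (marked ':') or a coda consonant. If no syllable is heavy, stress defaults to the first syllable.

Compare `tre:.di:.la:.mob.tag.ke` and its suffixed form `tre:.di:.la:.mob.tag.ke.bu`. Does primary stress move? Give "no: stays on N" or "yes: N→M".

no: stays on 1

Base `tre:.di:.la:.mob.tag.ke` (6 syllables):
  Weights: 1 tre: H, 2 di: H, 3 la: H, 4 mob H, 5 tag H, 6 ke L.
  Heavy syllables in the domain: 1, 2, 3, 4, 5. The leftmost is syllable 1 (tre:).
  → primary stress on syllable 1.
Suffixed `tre:.di:.la:.mob.tag.ke.bu` (7 syllables):
  Weights: 1 tre: H, 2 di: H, 3 la: H, 4 mob H, 5 tag H, 6 ke L, 7 bu L.
  Heavy syllables in the domain: 1, 2, 3, 4, 5. The leftmost is syllable 1 (tre:).
  → primary stress on syllable 1.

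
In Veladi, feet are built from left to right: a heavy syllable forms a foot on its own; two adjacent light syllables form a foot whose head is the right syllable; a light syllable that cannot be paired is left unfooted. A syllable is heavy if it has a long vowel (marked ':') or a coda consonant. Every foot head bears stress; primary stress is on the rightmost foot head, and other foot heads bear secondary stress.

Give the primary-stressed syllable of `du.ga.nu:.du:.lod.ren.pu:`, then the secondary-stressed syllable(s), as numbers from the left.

primary 7, secondary 2, 3, 4, 5, 6

Weights: 1 du L, 2 ga L, 3 nu: H, 4 du: H, 5 lod H, 6 ren H, 7 pu: H.
Parse left to right (heavy = foot alone; LL = one foot; stranded L unfooted): (du.ˈga) (ˈnu:) (ˈdu:) (ˈlod) (ˈren) (ˈpu:).
Foot heads: 2, 3, 4, 5, 6, 7.
Primary stress on the rightmost head = syllable 7.
Secondary stress on 2, 3, 4, 5, 6: du.ˌga.ˌnu:.ˌdu:.ˌlod.ˌren.ˈpu:.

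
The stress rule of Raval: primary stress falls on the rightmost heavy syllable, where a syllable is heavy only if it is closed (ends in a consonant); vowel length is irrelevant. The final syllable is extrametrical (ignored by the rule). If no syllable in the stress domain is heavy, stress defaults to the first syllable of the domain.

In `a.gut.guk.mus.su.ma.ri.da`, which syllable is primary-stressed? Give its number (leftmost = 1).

4

The final syllable (8, da) is extrametrical; the stress domain is syllables 1–7.
Weights: 1 a L, 2 gut H, 3 guk H, 4 mus H, 5 su L, 6 ma L, 7 ri L.
Heavy syllables in the domain: 2, 3, 4. The rightmost is syllable 4 (mus).
Primary stress: syllable 4 → a.gut.guk.ˈmus.su.ma.ri.da.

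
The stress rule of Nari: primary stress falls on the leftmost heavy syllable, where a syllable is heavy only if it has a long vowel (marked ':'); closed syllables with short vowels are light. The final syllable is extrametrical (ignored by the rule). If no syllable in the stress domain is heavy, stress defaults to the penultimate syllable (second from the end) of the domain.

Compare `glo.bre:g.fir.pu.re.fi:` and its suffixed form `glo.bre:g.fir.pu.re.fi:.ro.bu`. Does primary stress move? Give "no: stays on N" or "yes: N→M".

Base `glo.bre:g.fir.pu.re.fi:` (6 syllables):
  The final syllable (6, fi:) is extrametrical; the stress domain is syllables 1–5.
  Weights: 1 glo L, 2 bre:g H, 3 fir L, 4 pu L, 5 re L.
  Heavy syllables in the domain: 2. The leftmost is syllable 2 (bre:g).
  → primary stress on syllable 2.
Suffixed `glo.bre:g.fir.pu.re.fi:.ro.bu` (8 syllables):
  The final syllable (8, bu) is extrametrical; the stress domain is syllables 1–7.
  Weights: 1 glo L, 2 bre:g H, 3 fir L, 4 pu L, 5 re L, 6 fi: H, 7 ro L.
  Heavy syllables in the domain: 2, 6. The leftmost is syllable 2 (bre:g).
  → primary stress on syllable 2.

no: stays on 2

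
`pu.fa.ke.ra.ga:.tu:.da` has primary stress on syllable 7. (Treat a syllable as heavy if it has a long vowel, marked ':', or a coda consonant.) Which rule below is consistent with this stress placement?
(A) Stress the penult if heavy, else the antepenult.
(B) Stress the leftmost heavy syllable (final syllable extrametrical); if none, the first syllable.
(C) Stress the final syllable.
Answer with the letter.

C

Rule A → syllable 6 (observed: 7).
Rule B → syllable 5 (observed: 7).
Rule C → syllable 7 ✓.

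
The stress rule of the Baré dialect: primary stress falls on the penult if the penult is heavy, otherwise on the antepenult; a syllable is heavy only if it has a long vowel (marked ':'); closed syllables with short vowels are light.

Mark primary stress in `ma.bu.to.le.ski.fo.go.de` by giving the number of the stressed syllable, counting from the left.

6

Weights: 6 fo L, 7 go L, 8 de L.
The penult (syllable 7, go) is light, so stress falls on the antepenult (syllable 6, fo).
Primary stress: syllable 6 → ma.bu.to.le.ski.ˈfo.go.de.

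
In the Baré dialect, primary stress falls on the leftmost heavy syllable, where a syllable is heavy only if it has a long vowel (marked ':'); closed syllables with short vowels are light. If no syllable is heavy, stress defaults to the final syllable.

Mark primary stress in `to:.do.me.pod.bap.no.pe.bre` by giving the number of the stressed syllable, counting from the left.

Weights: 1 to: H, 2 do L, 3 me L, 4 pod L, 5 bap L, 6 no L, 7 pe L, 8 bre L.
Heavy syllables in the domain: 1. The leftmost is syllable 1 (to:).
Primary stress: syllable 1 → ˈto:.do.me.pod.bap.no.pe.bre.

1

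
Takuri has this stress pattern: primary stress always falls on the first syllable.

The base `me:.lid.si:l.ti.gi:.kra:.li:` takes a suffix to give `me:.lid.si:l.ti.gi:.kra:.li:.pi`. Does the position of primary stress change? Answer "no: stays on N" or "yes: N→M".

Base `me:.lid.si:l.ti.gi:.kra:.li:` (7 syllables):
  The word has 7 syllables; the first syllable is syllable 1 (me:).
  → primary stress on syllable 1.
Suffixed `me:.lid.si:l.ti.gi:.kra:.li:.pi` (8 syllables):
  The word has 8 syllables; the first syllable is syllable 1 (me:).
  → primary stress on syllable 1.

no: stays on 1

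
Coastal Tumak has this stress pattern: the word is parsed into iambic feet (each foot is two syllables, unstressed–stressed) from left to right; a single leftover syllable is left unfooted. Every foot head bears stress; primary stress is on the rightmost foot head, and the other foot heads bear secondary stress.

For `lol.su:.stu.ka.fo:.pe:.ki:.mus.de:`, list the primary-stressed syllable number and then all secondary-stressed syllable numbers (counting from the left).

Parse left to right into iambic (σˈσ) feet: (lol.ˈsu:) (stu.ˈka) (fo:.ˈpe:) (ki:.ˈmus) de:. Syllable 9 is left unfooted.
Foot heads (stressed positions): 2, 4, 6, 8.
End Rule Rightmost: primary stress on the rightmost head = syllable 8.
Secondary stress on 2, 4, 6: lol.ˌsu:.stu.ˌka.fo:.ˌpe:.ki:.ˈmus.de:.

primary 8, secondary 2, 4, 6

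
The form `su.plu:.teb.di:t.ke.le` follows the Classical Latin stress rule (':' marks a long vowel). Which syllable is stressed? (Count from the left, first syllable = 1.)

4

Classical Latin: stress the penult if heavy (long vowel or closed), else the antepenult.
Weights: 4 di:t H, 5 ke L, 6 le L.
The penult (syllable 5, ke) is light, so stress falls on the antepenult (syllable 4, di:t).
Stress on syllable 4: su.plu:.teb.ˈdi:t.ke.le.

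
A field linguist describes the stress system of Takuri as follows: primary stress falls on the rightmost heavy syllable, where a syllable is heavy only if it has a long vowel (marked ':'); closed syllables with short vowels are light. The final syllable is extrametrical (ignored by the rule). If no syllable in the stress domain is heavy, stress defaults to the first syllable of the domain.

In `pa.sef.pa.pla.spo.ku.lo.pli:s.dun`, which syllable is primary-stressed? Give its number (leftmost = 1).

The final syllable (9, dun) is extrametrical; the stress domain is syllables 1–8.
Weights: 1 pa L, 2 sef L, 3 pa L, 4 pla L, 5 spo L, 6 ku L, 7 lo L, 8 pli:s H.
Heavy syllables in the domain: 8. The rightmost is syllable 8 (pli:s).
Primary stress: syllable 8 → pa.sef.pa.pla.spo.ku.lo.ˈpli:s.dun.

8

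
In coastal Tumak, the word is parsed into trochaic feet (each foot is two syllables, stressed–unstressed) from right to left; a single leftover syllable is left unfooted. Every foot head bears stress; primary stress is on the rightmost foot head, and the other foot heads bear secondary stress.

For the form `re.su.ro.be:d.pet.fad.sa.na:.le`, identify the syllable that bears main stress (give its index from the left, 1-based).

8

Parse right to left into trochaic (ˈσσ) feet: re (ˈsu.ro) (ˈbe:d.pet) (ˈfad.sa) (ˈna:.le). Syllable 1 is left unfooted.
Foot heads (stressed positions): 2, 4, 6, 8.
End Rule Rightmost: primary stress on the rightmost head = syllable 8.
Primary stress: syllable 8 → re.su.ro.be:d.pet.fad.sa.ˈna:.le.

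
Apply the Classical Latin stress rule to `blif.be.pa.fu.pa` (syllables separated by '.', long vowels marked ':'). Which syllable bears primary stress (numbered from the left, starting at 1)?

3

Classical Latin: stress the penult if heavy (long vowel or closed), else the antepenult.
Weights: 3 pa L, 4 fu L, 5 pa L.
The penult (syllable 4, fu) is light, so stress falls on the antepenult (syllable 3, pa).
Stress on syllable 3: blif.be.ˈpa.fu.pa.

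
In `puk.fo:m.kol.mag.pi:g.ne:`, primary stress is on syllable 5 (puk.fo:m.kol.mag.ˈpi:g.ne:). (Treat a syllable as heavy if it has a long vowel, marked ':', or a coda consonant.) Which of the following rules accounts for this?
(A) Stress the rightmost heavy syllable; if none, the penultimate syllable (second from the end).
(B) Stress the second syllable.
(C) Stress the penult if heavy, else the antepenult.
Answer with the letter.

Rule A → syllable 6 (observed: 5).
Rule B → syllable 2 (observed: 5).
Rule C → syllable 5 ✓.

C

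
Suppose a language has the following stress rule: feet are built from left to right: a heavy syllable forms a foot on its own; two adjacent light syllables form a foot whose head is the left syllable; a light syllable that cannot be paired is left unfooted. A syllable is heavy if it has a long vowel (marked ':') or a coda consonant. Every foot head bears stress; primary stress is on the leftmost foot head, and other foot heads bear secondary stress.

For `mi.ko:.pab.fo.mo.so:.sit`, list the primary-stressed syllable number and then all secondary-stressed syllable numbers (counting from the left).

Weights: 1 mi L, 2 ko: H, 3 pab H, 4 fo L, 5 mo L, 6 so: H, 7 sit H.
Parse left to right (heavy = foot alone; LL = one foot; stranded L unfooted): mi (ˈko:) (ˈpab) (ˈfo.mo) (ˈso:) (ˈsit).
Foot heads: 2, 3, 4, 6, 7.
Primary stress on the leftmost head = syllable 2.
Secondary stress on 3, 4, 6, 7: mi.ˈko:.ˌpab.ˌfo.mo.ˌso:.ˌsit.

primary 2, secondary 3, 4, 6, 7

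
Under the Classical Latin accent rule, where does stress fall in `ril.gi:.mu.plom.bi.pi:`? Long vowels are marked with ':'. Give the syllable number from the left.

4

Classical Latin: stress the penult if heavy (long vowel or closed), else the antepenult.
Weights: 4 plom H, 5 bi L, 6 pi: H.
The penult (syllable 5, bi) is light, so stress falls on the antepenult (syllable 4, plom).
Stress on syllable 4: ril.gi:.mu.ˈplom.bi.pi:.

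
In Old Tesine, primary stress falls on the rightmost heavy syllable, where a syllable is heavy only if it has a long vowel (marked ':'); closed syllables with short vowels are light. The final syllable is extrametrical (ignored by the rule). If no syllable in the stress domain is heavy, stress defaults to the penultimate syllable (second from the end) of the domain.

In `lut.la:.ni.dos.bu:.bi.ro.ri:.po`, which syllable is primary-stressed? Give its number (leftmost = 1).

The final syllable (9, po) is extrametrical; the stress domain is syllables 1–8.
Weights: 1 lut L, 2 la: H, 3 ni L, 4 dos L, 5 bu: H, 6 bi L, 7 ro L, 8 ri: H.
Heavy syllables in the domain: 2, 5, 8. The rightmost is syllable 8 (ri:).
Primary stress: syllable 8 → lut.la:.ni.dos.bu:.bi.ro.ˈri:.po.

8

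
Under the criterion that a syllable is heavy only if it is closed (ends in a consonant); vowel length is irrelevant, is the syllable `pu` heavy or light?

light

`pu`: short vowel, open (no coda). Open (no coda) → light.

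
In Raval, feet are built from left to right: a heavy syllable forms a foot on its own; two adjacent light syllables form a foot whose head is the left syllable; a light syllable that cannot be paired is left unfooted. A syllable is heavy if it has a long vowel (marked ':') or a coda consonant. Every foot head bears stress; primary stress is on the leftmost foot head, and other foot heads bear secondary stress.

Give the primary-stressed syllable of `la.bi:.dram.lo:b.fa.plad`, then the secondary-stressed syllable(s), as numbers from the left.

primary 2, secondary 3, 4, 6

Weights: 1 la L, 2 bi: H, 3 dram H, 4 lo:b H, 5 fa L, 6 plad H.
Parse left to right (heavy = foot alone; LL = one foot; stranded L unfooted): la (ˈbi:) (ˈdram) (ˈlo:b) fa (ˈplad).
Foot heads: 2, 3, 4, 6.
Primary stress on the leftmost head = syllable 2.
Secondary stress on 3, 4, 6: la.ˈbi:.ˌdram.ˌlo:b.fa.ˌplad.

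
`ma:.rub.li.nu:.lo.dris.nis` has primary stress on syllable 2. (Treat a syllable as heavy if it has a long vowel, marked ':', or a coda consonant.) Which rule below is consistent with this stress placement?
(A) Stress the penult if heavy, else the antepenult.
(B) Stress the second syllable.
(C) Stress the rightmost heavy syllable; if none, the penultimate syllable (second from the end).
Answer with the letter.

B

Rule A → syllable 6 (observed: 2).
Rule B → syllable 2 ✓.
Rule C → syllable 7 (observed: 2).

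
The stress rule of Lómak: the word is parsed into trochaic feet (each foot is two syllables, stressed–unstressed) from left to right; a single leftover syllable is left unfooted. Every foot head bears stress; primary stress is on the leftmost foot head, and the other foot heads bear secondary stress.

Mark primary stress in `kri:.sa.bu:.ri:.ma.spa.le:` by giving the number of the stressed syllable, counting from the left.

Parse left to right into trochaic (ˈσσ) feet: (ˈkri:.sa) (ˈbu:.ri:) (ˈma.spa) le:. Syllable 7 is left unfooted.
Foot heads (stressed positions): 1, 3, 5.
End Rule Leftmost: primary stress on the leftmost head = syllable 1.
Primary stress: syllable 1 → ˈkri:.sa.bu:.ri:.ma.spa.le:.

1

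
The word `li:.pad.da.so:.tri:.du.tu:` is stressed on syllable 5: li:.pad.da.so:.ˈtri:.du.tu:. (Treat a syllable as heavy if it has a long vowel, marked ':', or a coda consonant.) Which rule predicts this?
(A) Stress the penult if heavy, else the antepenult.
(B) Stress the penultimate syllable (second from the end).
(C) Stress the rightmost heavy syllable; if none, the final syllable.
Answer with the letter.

A

Rule A → syllable 5 ✓.
Rule B → syllable 6 (observed: 5).
Rule C → syllable 7 (observed: 5).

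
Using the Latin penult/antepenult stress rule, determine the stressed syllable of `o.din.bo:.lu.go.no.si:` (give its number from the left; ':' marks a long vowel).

5

Classical Latin: stress the penult if heavy (long vowel or closed), else the antepenult.
Weights: 5 go L, 6 no L, 7 si: H.
The penult (syllable 6, no) is light, so stress falls on the antepenult (syllable 5, go).
Stress on syllable 5: o.din.bo:.lu.ˈgo.no.si:.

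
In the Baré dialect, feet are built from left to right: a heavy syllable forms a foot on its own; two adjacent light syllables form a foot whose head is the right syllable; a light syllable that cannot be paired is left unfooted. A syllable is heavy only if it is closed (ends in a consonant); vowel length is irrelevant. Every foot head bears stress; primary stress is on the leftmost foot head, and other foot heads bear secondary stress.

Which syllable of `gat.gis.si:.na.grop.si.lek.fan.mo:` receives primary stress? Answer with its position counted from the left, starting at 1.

Weights: 1 gat H, 2 gis H, 3 si: L, 4 na L, 5 grop H, 6 si L, 7 lek H, 8 fan H, 9 mo: L.
Parse left to right (heavy = foot alone; LL = one foot; stranded L unfooted): (ˈgat) (ˈgis) (si:.ˈna) (ˈgrop) si (ˈlek) (ˈfan) mo:.
Foot heads: 1, 2, 4, 5, 7, 8.
Primary stress on the leftmost head = syllable 1.
Primary stress: syllable 1 → ˈgat.gis.si:.na.grop.si.lek.fan.mo:.

1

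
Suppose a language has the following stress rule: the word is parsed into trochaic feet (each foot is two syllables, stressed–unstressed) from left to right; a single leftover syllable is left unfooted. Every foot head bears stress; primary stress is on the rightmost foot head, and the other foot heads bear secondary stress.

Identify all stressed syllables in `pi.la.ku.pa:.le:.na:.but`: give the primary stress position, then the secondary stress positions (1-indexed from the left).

Parse left to right into trochaic (ˈσσ) feet: (ˈpi.la) (ˈku.pa:) (ˈle:.na:) but. Syllable 7 is left unfooted.
Foot heads (stressed positions): 1, 3, 5.
End Rule Rightmost: primary stress on the rightmost head = syllable 5.
Secondary stress on 1, 3: ˌpi.la.ˌku.pa:.ˈle:.na:.but.

primary 5, secondary 1, 3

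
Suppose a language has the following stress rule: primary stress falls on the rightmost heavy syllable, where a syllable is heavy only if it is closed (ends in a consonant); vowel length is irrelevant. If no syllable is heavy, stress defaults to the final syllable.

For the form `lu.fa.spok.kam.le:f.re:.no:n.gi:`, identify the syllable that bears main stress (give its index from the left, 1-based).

7

Weights: 1 lu L, 2 fa L, 3 spok H, 4 kam H, 5 le:f H, 6 re: L, 7 no:n H, 8 gi: L.
Heavy syllables in the domain: 3, 4, 5, 7. The rightmost is syllable 7 (no:n).
Primary stress: syllable 7 → lu.fa.spok.kam.le:f.re:.ˈno:n.gi:.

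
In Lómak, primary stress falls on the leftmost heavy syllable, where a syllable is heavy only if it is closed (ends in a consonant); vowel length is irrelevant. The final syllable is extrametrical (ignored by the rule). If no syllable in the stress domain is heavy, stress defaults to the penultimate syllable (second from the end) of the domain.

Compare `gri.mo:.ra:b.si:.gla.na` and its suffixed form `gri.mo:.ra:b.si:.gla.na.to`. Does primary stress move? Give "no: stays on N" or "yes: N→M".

Base `gri.mo:.ra:b.si:.gla.na` (6 syllables):
  The final syllable (6, na) is extrametrical; the stress domain is syllables 1–5.
  Weights: 1 gri L, 2 mo: L, 3 ra:b H, 4 si: L, 5 gla L.
  Heavy syllables in the domain: 3. The leftmost is syllable 3 (ra:b).
  → primary stress on syllable 3.
Suffixed `gri.mo:.ra:b.si:.gla.na.to` (7 syllables):
  The final syllable (7, to) is extrametrical; the stress domain is syllables 1–6.
  Weights: 1 gri L, 2 mo: L, 3 ra:b H, 4 si: L, 5 gla L, 6 na L.
  Heavy syllables in the domain: 3. The leftmost is syllable 3 (ra:b).
  → primary stress on syllable 3.

no: stays on 3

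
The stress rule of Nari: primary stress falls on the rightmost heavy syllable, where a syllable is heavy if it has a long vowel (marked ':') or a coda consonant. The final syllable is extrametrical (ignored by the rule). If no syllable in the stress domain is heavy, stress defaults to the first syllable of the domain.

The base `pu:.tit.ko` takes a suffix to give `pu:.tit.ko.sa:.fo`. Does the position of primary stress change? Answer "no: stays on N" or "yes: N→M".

Base `pu:.tit.ko` (3 syllables):
  The final syllable (3, ko) is extrametrical; the stress domain is syllables 1–2.
  Weights: 1 pu: H, 2 tit H.
  Heavy syllables in the domain: 1, 2. The rightmost is syllable 2 (tit).
  → primary stress on syllable 2.
Suffixed `pu:.tit.ko.sa:.fo` (5 syllables):
  The final syllable (5, fo) is extrametrical; the stress domain is syllables 1–4.
  Weights: 1 pu: H, 2 tit H, 3 ko L, 4 sa: H.
  Heavy syllables in the domain: 1, 2, 4. The rightmost is syllable 4 (sa:).
  → primary stress on syllable 4.

yes: 2→4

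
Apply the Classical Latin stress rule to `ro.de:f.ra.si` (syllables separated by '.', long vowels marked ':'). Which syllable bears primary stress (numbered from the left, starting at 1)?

Classical Latin: stress the penult if heavy (long vowel or closed), else the antepenult.
Weights: 2 de:f H, 3 ra L, 4 si L.
The penult (syllable 3, ra) is light, so stress falls on the antepenult (syllable 2, de:f).
Stress on syllable 2: ro.ˈde:f.ra.si.

2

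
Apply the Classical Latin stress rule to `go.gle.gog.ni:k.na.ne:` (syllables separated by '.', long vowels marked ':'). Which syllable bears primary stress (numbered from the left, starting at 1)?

Classical Latin: stress the penult if heavy (long vowel or closed), else the antepenult.
Weights: 4 ni:k H, 5 na L, 6 ne: H.
The penult (syllable 5, na) is light, so stress falls on the antepenult (syllable 4, ni:k).
Stress on syllable 4: go.gle.gog.ˈni:k.na.ne:.

4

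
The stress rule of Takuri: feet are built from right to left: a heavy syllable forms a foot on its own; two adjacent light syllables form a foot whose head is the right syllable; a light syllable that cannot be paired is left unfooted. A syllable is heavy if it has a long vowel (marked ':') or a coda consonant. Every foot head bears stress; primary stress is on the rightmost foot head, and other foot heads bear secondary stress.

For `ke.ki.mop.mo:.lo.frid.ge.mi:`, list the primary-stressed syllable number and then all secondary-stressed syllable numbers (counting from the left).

primary 8, secondary 2, 3, 4, 6

Weights: 1 ke L, 2 ki L, 3 mop H, 4 mo: H, 5 lo L, 6 frid H, 7 ge L, 8 mi: H.
Parse right to left (heavy = foot alone; LL = one foot; stranded L unfooted): (ke.ˈki) (ˈmop) (ˈmo:) lo (ˈfrid) ge (ˈmi:).
Foot heads: 2, 3, 4, 6, 8.
Primary stress on the rightmost head = syllable 8.
Secondary stress on 2, 3, 4, 6: ke.ˌki.ˌmop.ˌmo:.lo.ˌfrid.ge.ˈmi:.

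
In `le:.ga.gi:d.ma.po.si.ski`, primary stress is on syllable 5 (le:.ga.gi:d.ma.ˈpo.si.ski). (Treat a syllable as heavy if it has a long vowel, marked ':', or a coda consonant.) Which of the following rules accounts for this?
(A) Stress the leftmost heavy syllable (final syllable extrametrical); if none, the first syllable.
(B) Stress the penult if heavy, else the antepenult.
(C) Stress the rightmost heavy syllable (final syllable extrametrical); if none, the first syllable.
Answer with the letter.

B

Rule A → syllable 1 (observed: 5).
Rule B → syllable 5 ✓.
Rule C → syllable 3 (observed: 5).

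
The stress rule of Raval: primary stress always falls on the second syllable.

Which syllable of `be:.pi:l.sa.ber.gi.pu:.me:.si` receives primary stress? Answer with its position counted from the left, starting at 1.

The word has 8 syllables; the second syllable is syllable 2 (pi:l).
Primary stress: syllable 2 → be:.ˈpi:l.sa.ber.gi.pu:.me:.si.

2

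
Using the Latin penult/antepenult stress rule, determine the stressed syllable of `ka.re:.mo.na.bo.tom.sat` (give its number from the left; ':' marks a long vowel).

Classical Latin: stress the penult if heavy (long vowel or closed), else the antepenult.
Weights: 5 bo L, 6 tom H, 7 sat H.
The penult (syllable 6, tom) is heavy, so it takes stress.
Stress on syllable 6: ka.re:.mo.na.bo.ˈtom.sat.

6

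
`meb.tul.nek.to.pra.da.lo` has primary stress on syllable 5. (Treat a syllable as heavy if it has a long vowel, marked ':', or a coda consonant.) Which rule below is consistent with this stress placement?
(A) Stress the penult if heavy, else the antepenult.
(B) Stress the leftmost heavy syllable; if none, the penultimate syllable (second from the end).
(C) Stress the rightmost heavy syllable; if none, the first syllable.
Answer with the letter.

A

Rule A → syllable 5 ✓.
Rule B → syllable 1 (observed: 5).
Rule C → syllable 3 (observed: 5).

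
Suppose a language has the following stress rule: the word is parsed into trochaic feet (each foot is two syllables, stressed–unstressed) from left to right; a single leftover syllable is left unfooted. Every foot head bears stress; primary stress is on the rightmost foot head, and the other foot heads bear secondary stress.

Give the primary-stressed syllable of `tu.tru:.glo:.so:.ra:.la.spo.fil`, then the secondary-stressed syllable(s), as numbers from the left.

primary 7, secondary 1, 3, 5

Parse left to right into trochaic (ˈσσ) feet: (ˈtu.tru:) (ˈglo:.so:) (ˈra:.la) (ˈspo.fil).
Foot heads (stressed positions): 1, 3, 5, 7.
End Rule Rightmost: primary stress on the rightmost head = syllable 7.
Secondary stress on 1, 3, 5: ˌtu.tru:.ˌglo:.so:.ˌra:.la.ˈspo.fil.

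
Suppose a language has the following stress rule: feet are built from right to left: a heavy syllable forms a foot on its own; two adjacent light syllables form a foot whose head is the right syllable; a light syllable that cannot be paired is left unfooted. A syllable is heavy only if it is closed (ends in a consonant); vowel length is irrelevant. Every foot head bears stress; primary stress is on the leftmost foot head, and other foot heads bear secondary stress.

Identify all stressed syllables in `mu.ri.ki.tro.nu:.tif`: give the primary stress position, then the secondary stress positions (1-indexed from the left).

primary 3, secondary 5, 6

Weights: 1 mu L, 2 ri L, 3 ki L, 4 tro L, 5 nu: L, 6 tif H.
Parse right to left (heavy = foot alone; LL = one foot; stranded L unfooted): mu (ri.ˈki) (tro.ˈnu:) (ˈtif).
Foot heads: 3, 5, 6.
Primary stress on the leftmost head = syllable 3.
Secondary stress on 5, 6: mu.ri.ˈki.tro.ˌnu:.ˌtif.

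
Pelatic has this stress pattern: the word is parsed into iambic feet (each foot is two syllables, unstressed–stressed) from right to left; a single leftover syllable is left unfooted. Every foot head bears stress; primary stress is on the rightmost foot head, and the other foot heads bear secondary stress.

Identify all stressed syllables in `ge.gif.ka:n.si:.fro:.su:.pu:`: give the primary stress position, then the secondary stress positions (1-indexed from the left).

Parse right to left into iambic (σˈσ) feet: ge (gif.ˈka:n) (si:.ˈfro:) (su:.ˈpu:). Syllable 1 is left unfooted.
Foot heads (stressed positions): 3, 5, 7.
End Rule Rightmost: primary stress on the rightmost head = syllable 7.
Secondary stress on 3, 5: ge.gif.ˌka:n.si:.ˌfro:.su:.ˈpu:.

primary 7, secondary 3, 5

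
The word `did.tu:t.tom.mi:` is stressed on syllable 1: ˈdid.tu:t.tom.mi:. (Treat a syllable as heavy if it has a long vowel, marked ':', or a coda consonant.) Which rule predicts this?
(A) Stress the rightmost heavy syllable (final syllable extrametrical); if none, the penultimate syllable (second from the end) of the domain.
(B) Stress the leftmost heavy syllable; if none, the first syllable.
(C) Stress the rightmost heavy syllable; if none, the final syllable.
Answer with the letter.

Rule A → syllable 3 (observed: 1).
Rule B → syllable 1 ✓.
Rule C → syllable 4 (observed: 1).

B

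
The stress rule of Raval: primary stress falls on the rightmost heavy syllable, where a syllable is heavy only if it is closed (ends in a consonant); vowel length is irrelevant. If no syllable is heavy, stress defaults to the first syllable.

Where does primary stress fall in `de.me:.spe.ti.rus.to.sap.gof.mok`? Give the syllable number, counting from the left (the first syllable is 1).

9

Weights: 1 de L, 2 me: L, 3 spe L, 4 ti L, 5 rus H, 6 to L, 7 sap H, 8 gof H, 9 mok H.
Heavy syllables in the domain: 5, 7, 8, 9. The rightmost is syllable 9 (mok).
Primary stress: syllable 9 → de.me:.spe.ti.rus.to.sap.gof.ˈmok.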